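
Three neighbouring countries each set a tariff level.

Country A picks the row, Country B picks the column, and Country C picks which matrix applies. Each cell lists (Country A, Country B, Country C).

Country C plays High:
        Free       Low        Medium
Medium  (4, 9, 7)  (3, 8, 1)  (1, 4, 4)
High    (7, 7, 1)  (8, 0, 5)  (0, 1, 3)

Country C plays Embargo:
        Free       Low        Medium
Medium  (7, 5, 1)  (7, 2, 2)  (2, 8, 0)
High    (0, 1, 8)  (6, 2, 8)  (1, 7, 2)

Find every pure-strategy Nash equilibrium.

Country A against (Free, High): payoffs 4, 7 → best response High.
Country A against (Free, Embargo): payoffs 7, 0 → best response Medium.
Country A against (Low, High): payoffs 3, 8 → best response High.
Country A against (Low, Embargo): payoffs 7, 6 → best response Medium.
Country A against (Medium, High): payoffs 1, 0 → best response Medium.
Country A against (Medium, Embargo): payoffs 2, 1 → best response Medium.
Country B against (Medium, High): payoffs 9, 8, 4 → best response Free.
Country B against (Medium, Embargo): payoffs 5, 2, 8 → best response Medium.
Country B against (High, High): payoffs 7, 0, 1 → best response Free.
Country B against (High, Embargo): payoffs 1, 2, 7 → best response Medium.
Country C against (Medium, Free): payoffs 7, 1 → best response High.
Country C against (Medium, Low): payoffs 1, 2 → best response Embargo.
Country C against (Medium, Medium): payoffs 4, 0 → best response High.
Country C against (High, Free): payoffs 1, 8 → best response Embargo.
Country C against (High, Low): payoffs 5, 8 → best response Embargo.
Country C against (High, Medium): payoffs 3, 2 → best response High.
No profile is a mutual best response for all players.

No pure-strategy Nash equilibrium.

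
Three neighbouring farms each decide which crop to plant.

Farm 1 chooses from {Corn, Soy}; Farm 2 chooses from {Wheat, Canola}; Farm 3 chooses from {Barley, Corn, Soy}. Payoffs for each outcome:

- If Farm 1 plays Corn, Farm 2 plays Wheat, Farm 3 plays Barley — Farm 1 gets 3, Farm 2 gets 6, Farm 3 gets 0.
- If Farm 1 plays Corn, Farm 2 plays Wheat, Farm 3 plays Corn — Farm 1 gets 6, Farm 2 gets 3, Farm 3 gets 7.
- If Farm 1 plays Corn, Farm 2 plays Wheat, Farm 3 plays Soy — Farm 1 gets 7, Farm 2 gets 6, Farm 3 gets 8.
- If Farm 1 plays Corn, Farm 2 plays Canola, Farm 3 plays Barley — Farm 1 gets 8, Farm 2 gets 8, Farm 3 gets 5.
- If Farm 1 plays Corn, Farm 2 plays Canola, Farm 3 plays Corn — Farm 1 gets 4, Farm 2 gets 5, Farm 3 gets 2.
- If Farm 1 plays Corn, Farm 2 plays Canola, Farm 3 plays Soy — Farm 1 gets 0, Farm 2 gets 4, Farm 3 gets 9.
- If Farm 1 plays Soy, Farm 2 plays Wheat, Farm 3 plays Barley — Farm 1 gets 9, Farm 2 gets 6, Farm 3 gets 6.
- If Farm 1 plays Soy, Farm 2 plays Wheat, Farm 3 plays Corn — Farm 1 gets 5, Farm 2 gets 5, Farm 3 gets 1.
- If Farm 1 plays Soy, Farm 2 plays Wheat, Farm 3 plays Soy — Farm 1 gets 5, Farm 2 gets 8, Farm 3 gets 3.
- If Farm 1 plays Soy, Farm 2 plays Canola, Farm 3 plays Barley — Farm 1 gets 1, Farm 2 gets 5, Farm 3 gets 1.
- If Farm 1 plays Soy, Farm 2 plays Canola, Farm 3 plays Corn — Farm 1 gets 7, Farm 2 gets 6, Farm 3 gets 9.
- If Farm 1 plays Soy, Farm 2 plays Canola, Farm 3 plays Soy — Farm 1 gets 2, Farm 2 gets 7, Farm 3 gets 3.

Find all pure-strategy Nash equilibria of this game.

Farm 1 against (Wheat, Barley): payoffs 3, 9 → best response Soy.
Farm 1 against (Wheat, Corn): payoffs 6, 5 → best response Corn.
Farm 1 against (Wheat, Soy): payoffs 7, 5 → best response Corn.
Farm 1 against (Canola, Barley): payoffs 8, 1 → best response Corn.
Farm 1 against (Canola, Corn): payoffs 4, 7 → best response Soy.
Farm 1 against (Canola, Soy): payoffs 0, 2 → best response Soy.
Farm 2 against (Corn, Barley): payoffs 6, 8 → best response Canola.
Farm 2 against (Corn, Corn): payoffs 3, 5 → best response Canola.
Farm 2 against (Corn, Soy): payoffs 6, 4 → best response Wheat.
Farm 2 against (Soy, Barley): payoffs 6, 5 → best response Wheat.
Farm 2 against (Soy, Corn): payoffs 5, 6 → best response Canola.
Farm 2 against (Soy, Soy): payoffs 8, 7 → best response Wheat.
Farm 3 against (Corn, Wheat): payoffs 0, 7, 8 → best response Soy.
Farm 3 against (Corn, Canola): payoffs 5, 2, 9 → best response Soy.
Farm 3 against (Soy, Wheat): payoffs 6, 1, 3 → best response Barley.
Farm 3 against (Soy, Canola): payoffs 1, 9, 3 → best response Corn.
Mutual best responses: (Corn, Wheat, Soy); (Soy, Wheat, Barley); (Soy, Canola, Corn).

The pure Nash equilibria are (Corn, Wheat, Soy) and (Soy, Wheat, Barley) and (Soy, Canola, Corn).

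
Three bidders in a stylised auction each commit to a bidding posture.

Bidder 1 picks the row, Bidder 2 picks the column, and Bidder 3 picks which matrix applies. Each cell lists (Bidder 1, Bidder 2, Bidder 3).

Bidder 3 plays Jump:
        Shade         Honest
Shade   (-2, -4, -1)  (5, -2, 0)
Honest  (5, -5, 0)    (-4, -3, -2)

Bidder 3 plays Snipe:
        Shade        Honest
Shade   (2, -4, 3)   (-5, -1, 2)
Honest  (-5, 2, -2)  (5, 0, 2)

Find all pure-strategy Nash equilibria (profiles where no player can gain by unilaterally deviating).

Mark each player's best response to every combination of opponents' strategies; a profile where every player is best-responding is a pure Nash equilibrium.
Bidder 1 against (Shade, Jump): payoffs -2, 5 → best response Honest.
Bidder 1 against (Shade, Snipe): payoffs 2, -5 → best response Shade.
Bidder 1 against (Honest, Jump): payoffs 5, -4 → best response Shade.
Bidder 1 against (Honest, Snipe): payoffs -5, 5 → best response Honest.
Bidder 2 against (Shade, Jump): payoffs -4, -2 → best response Honest.
Bidder 2 against (Shade, Snipe): payoffs -4, -1 → best response Honest.
Bidder 2 against (Honest, Jump): payoffs -5, -3 → best response Honest.
Bidder 2 against (Honest, Snipe): payoffs 2, 0 → best response Shade.
Bidder 3 against (Shade, Shade): payoffs -1, 3 → best response Snipe.
Bidder 3 against (Shade, Honest): payoffs 0, 2 → best response Snipe.
Bidder 3 against (Honest, Shade): payoffs 0, -2 → best response Jump.
Bidder 3 against (Honest, Honest): payoffs -2, 2 → best response Snipe.
No profile is a mutual best response for all players.

There is no pure-strategy Nash equilibrium.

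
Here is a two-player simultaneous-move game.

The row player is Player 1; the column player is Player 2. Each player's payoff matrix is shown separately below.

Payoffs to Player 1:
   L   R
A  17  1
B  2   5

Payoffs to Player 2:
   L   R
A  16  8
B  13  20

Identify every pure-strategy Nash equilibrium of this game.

Pure-strategy Nash equilibria: (A, L) and (B, R)

Check each profile: it is a Nash equilibrium iff no player can strictly gain by switching unilaterally.
(A, L): Player 1 gets 17, best alternative 2; Player 2 gets 16, best alternative 8. No profitable deviation — NE.
(A, R): Player 1 can switch to B (1 → 5). Not NE.
(B, L): Player 1 can switch to A (2 → 17). Not NE.
(B, R): Player 1 gets 5, best alternative 1; Player 2 gets 20, best alternative 13. No profitable deviation — NE.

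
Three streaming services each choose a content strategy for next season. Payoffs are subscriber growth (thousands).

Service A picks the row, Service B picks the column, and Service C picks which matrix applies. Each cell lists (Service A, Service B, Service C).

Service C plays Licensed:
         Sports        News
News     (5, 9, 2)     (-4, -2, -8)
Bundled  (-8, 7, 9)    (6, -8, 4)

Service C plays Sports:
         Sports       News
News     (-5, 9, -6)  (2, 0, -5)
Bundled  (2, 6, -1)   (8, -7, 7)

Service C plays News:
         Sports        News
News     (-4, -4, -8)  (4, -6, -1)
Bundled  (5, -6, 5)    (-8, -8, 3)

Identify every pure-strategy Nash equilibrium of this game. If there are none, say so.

(News, Sports, Licensed): Service A gets 5, best alternative -8; Service B gets 9, best alternative -2; Service C gets 2, best alternative -6. No profitable deviation — NE.
(News, Sports, Sports): Service A can switch to Bundled (-5 → 2). Not NE.
(News, Sports, News): Service A can switch to Bundled (-4 → 5). Not NE.
(News, News, Licensed): Service A can switch to Bundled (-4 → 6). Not NE.
(News, News, Sports): Service A can switch to Bundled (2 → 8). Not NE.
(News, News, News): Service B can switch to Sports (-6 → -4). Not NE.
(Bundled, Sports, Licensed): Service A can switch to News (-8 → 5). Not NE.
(The remaining 5 profiles each have a profitable deviation by the same check.)

(News, Sports, Licensed)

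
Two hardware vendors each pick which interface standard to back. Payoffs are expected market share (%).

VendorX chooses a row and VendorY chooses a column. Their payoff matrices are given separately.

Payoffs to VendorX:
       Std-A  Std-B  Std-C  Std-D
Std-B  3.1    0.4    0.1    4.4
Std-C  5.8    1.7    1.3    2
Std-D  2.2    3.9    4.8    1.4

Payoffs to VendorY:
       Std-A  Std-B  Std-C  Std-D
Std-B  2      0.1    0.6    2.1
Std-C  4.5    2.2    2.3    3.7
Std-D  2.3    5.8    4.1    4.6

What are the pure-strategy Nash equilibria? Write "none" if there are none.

The pure Nash equilibria are (Std-B, Std-D), (Std-C, Std-A), (Std-D, Std-B).

VendorX against Std-A: payoffs 3.1, 5.8, 2.2 → best response Std-C.
VendorX against Std-B: payoffs 0.4, 1.7, 3.9 → best response Std-D.
VendorX against Std-C: payoffs 0.1, 1.3, 4.8 → best response Std-D.
VendorX against Std-D: payoffs 4.4, 2, 1.4 → best response Std-B.
VendorY against Std-B: payoffs 2, 0.1, 0.6, 2.1 → best response Std-D.
VendorY against Std-C: payoffs 4.5, 2.2, 2.3, 3.7 → best response Std-A.
VendorY against Std-D: payoffs 2.3, 5.8, 4.1, 4.6 → best response Std-B.
Mutual best responses: (Std-B, Std-D); (Std-C, Std-A); (Std-D, Std-B).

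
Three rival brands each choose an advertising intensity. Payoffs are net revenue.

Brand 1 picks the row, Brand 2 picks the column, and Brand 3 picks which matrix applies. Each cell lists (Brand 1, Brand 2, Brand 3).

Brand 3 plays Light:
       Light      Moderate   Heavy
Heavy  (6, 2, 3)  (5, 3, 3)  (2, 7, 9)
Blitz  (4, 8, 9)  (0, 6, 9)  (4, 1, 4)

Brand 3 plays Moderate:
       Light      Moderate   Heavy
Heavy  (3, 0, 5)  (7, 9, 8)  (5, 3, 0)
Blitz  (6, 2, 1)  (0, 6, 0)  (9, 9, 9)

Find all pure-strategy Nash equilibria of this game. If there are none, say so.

For each player, find the best response to each opponent profile; mutual best responses are the pure NE.
Brand 1 against (Light, Light): payoffs 6, 4 → best response Heavy.
Brand 1 against (Light, Moderate): payoffs 3, 6 → best response Blitz.
Brand 1 against (Moderate, Light): payoffs 5, 0 → best response Heavy.
Brand 1 against (Moderate, Moderate): payoffs 7, 0 → best response Heavy.
Brand 1 against (Heavy, Light): payoffs 2, 4 → best response Blitz.
Brand 1 against (Heavy, Moderate): payoffs 5, 9 → best response Blitz.
Brand 2 against (Heavy, Light): payoffs 2, 3, 7 → best response Heavy.
Brand 2 against (Heavy, Moderate): payoffs 0, 9, 3 → best response Moderate.
Brand 2 against (Blitz, Light): payoffs 8, 6, 1 → best response Light.
Brand 2 against (Blitz, Moderate): payoffs 2, 6, 9 → best response Heavy.
Brand 3 against (Heavy, Light): payoffs 3, 5 → best response Moderate.
Brand 3 against (Heavy, Moderate): payoffs 3, 8 → best response Moderate.
Brand 3 against (Heavy, Heavy): payoffs 9, 0 → best response Light.
Brand 3 against (Blitz, Light): payoffs 9, 1 → best response Light.
Brand 3 against (Blitz, Moderate): payoffs 9, 0 → best response Light.
Brand 3 against (Blitz, Heavy): payoffs 4, 9 → best response Moderate.
Mutual best responses: (Heavy, Moderate, Moderate); (Blitz, Heavy, Moderate).

(Heavy, Moderate, Moderate), (Blitz, Heavy, Moderate)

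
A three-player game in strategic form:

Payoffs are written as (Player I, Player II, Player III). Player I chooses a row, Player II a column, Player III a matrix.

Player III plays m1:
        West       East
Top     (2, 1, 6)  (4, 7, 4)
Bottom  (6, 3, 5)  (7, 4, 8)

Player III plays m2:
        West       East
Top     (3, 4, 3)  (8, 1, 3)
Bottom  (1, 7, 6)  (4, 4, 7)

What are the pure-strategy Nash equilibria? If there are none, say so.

Player I against (West, m1): payoffs 2, 6 → best response Bottom.
Player I against (West, m2): payoffs 3, 1 → best response Top.
Player I against (East, m1): payoffs 4, 7 → best response Bottom.
Player I against (East, m2): payoffs 8, 4 → best response Top.
Player II against (Top, m1): payoffs 1, 7 → best response East.
Player II against (Top, m2): payoffs 4, 1 → best response West.
Player II against (Bottom, m1): payoffs 3, 4 → best response East.
Player II against (Bottom, m2): payoffs 7, 4 → best response West.
Player III against (Top, West): payoffs 6, 3 → best response m1.
Player III against (Top, East): payoffs 4, 3 → best response m1.
Player III against (Bottom, West): payoffs 5, 6 → best response m2.
Player III against (Bottom, East): payoffs 8, 7 → best response m1.
Mutual best responses: (Bottom, East, m1).

The unique pure-strategy Nash equilibrium is (Bottom, East, m1).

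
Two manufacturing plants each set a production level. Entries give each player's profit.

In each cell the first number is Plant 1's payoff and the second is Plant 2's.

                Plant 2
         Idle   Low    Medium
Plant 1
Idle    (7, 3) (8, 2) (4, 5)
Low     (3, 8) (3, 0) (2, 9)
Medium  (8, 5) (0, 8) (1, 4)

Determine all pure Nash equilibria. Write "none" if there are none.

For each player, find the best response to each opponent profile; mutual best responses are the pure NE.
Plant 1 against Idle: payoffs 7, 3, 8 → best response Medium.
Plant 1 against Low: payoffs 8, 3, 0 → best response Idle.
Plant 1 against Medium: payoffs 4, 2, 1 → best response Idle.
Plant 2 against Idle: payoffs 3, 2, 5 → best response Medium.
Plant 2 against Low: payoffs 8, 0, 9 → best response Medium.
Plant 2 against Medium: payoffs 5, 8, 4 → best response Low.
Mutual best responses: (Idle, Medium).

(Idle, Medium)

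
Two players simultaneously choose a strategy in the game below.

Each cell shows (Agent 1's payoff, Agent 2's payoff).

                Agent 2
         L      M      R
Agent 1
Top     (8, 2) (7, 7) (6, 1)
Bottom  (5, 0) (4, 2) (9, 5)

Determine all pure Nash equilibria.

For each strategy profile, look for a profitable unilateral deviation.
(Top, L): Agent 2 can switch to M (2 → 7). Not NE.
(Top, M): Agent 1 gets 7, best alternative 4; Agent 2 gets 7, best alternative 2. No profitable deviation — NE.
(Top, R): Agent 1 can switch to Bottom (6 → 9). Not NE.
(Bottom, L): Agent 1 can switch to Top (5 → 8). Not NE.
(Bottom, M): Agent 1 can switch to Top (4 → 7). Not NE.
(Bottom, R): Agent 1 gets 9, best alternative 6; Agent 2 gets 5, best alternative 2. No profitable deviation — NE.

(Top, M); (Bottom, R)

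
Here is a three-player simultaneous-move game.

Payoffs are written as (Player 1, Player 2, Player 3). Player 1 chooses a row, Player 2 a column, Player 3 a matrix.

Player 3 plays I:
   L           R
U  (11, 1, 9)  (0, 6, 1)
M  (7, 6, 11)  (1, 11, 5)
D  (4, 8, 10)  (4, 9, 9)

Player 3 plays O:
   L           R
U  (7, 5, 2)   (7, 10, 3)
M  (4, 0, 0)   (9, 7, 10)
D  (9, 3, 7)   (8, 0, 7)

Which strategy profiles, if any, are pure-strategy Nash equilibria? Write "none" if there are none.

The pure Nash equilibria are (M, R, O); (D, R, I).

(U, L, I): Player 2 can switch to R (1 → 6). Not NE.
(U, L, O): Player 1 can switch to D (7 → 9). Not NE.
(U, R, I): Player 1 can switch to M (0 → 1). Not NE.
(U, R, O): Player 1 can switch to M (7 → 9). Not NE.
(M, L, I): Player 1 can switch to U (7 → 11). Not NE.
(M, L, O): Player 1 can switch to U (4 → 7). Not NE.
(M, R, I): Player 1 can switch to D (1 → 4). Not NE.
(M, R, O): Player 1 gets 9, best alternative 8; Player 2 gets 7, best alternative 0; Player 3 gets 10, best alternative 5. No profitable deviation — NE.
(D, L, I): Player 1 can switch to U (4 → 11). Not NE.
(D, L, O): Player 3 can switch to I (7 → 10). Not NE.
(D, R, I): Player 1 gets 4, best alternative 1; Player 2 gets 9, best alternative 8; Player 3 gets 9, best alternative 7. No profitable deviation — NE.
(D, R, O): Player 1 can switch to M (8 → 9). Not NE.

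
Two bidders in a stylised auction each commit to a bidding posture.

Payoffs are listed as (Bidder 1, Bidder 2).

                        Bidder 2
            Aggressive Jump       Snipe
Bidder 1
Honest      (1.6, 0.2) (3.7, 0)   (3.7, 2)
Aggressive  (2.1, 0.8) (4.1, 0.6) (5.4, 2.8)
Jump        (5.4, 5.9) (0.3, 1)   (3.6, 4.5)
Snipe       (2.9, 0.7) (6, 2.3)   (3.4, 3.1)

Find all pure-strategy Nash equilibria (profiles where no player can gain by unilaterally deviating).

Pure-strategy Nash equilibria: (Aggressive, Snipe), (Jump, Aggressive)

Bidder 1 against Aggressive: payoffs 1.6, 2.1, 5.4, 2.9 → best response Jump.
Bidder 1 against Jump: payoffs 3.7, 4.1, 0.3, 6 → best response Snipe.
Bidder 1 against Snipe: payoffs 3.7, 5.4, 3.6, 3.4 → best response Aggressive.
Bidder 2 against Honest: payoffs 0.2, 0, 2 → best response Snipe.
Bidder 2 against Aggressive: payoffs 0.8, 0.6, 2.8 → best response Snipe.
Bidder 2 against Jump: payoffs 5.9, 1, 4.5 → best response Aggressive.
Bidder 2 against Snipe: payoffs 0.7, 2.3, 3.1 → best response Snipe.
Mutual best responses: (Aggressive, Snipe); (Jump, Aggressive).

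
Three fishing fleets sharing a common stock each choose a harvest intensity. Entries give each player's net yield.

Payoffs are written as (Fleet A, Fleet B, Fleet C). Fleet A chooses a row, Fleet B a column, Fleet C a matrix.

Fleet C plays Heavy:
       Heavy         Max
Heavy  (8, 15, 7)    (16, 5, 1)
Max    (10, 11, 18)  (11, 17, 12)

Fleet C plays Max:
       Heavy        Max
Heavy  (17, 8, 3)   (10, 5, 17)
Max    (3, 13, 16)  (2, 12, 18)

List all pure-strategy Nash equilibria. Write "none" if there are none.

none

Check each profile: it is a Nash equilibrium iff no player can strictly gain by switching unilaterally.
(Heavy, Heavy, Heavy): Fleet A can switch to Max (8 → 10). Not NE.
(Heavy, Heavy, Max): Fleet C can switch to Heavy (3 → 7). Not NE.
(Heavy, Max, Heavy): Fleet B can switch to Heavy (5 → 15). Not NE.
(Heavy, Max, Max): Fleet B can switch to Heavy (5 → 8). Not NE.
(Max, Heavy, Heavy): Fleet B can switch to Max (11 → 17). Not NE.
(Max, Heavy, Max): Fleet A can switch to Heavy (3 → 17). Not NE.
(Max, Max, Heavy): Fleet A can switch to Heavy (11 → 16). Not NE.
(Max, Max, Max): Fleet A can switch to Heavy (2 → 10). Not NE.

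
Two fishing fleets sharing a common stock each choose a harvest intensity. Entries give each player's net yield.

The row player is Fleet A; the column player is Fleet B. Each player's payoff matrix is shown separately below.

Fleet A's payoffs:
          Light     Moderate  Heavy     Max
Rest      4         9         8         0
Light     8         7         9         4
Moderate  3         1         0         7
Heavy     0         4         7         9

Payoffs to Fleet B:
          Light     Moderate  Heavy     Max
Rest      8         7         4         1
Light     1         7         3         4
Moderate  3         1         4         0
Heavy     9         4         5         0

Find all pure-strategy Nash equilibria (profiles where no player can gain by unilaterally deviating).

There is no pure-strategy Nash equilibrium.

For each strategy profile, look for a profitable unilateral deviation.
(Rest, Light): Fleet A can switch to Light (4 → 8). Not NE.
(Rest, Moderate): Fleet B can switch to Light (7 → 8). Not NE.
(Rest, Heavy): Fleet A can switch to Light (8 → 9). Not NE.
(Rest, Max): Fleet A can switch to Light (0 → 4). Not NE.
(Light, Light): Fleet B can switch to Moderate (1 → 7). Not NE.
(Light, Moderate): Fleet A can switch to Rest (7 → 9). Not NE.
(Light, Heavy): Fleet B can switch to Moderate (3 → 7). Not NE.
(Light, Max): Fleet A can switch to Moderate (4 → 7). Not NE.
(Moderate, Light): Fleet A can switch to Rest (3 → 4). Not NE.
(Moderate, Moderate): Fleet A can switch to Rest (1 → 9). Not NE.
(The remaining 6 profiles each have a profitable deviation by the same check.)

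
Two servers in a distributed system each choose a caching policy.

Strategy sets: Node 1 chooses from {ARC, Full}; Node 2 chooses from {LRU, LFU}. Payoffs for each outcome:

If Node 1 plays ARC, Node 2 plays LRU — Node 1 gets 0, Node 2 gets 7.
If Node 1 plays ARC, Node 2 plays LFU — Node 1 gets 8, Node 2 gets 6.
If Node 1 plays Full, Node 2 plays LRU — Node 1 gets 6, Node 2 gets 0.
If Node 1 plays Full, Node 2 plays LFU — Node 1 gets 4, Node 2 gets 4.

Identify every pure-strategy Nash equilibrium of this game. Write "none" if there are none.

There is no pure-strategy Nash equilibrium.

Node 1 against LRU: payoffs 0, 6 → best response Full.
Node 1 against LFU: payoffs 8, 4 → best response ARC.
Node 2 against ARC: payoffs 7, 6 → best response LRU.
Node 2 against Full: payoffs 0, 4 → best response LFU.
No profile is a mutual best response for all players.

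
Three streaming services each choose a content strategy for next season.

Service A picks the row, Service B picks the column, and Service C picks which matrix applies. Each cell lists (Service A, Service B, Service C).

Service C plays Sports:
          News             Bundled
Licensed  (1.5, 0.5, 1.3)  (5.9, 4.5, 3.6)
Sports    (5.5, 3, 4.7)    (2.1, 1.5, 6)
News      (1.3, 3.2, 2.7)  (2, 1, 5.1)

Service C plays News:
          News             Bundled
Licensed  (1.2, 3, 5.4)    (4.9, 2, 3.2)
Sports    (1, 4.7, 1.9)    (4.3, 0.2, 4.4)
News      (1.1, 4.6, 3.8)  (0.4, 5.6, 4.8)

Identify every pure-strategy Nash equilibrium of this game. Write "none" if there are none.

Check each profile: it is a Nash equilibrium iff no player can strictly gain by switching unilaterally.
(Licensed, News, Sports): Service A can switch to Sports (1.5 → 5.5). Not NE.
(Licensed, News, News): Service A gets 1.2, best alternative 1.1; Service B gets 3, best alternative 2; Service C gets 5.4, best alternative 1.3. No profitable deviation — NE.
(Licensed, Bundled, Sports): Service A gets 5.9, best alternative 2.1; Service B gets 4.5, best alternative 0.5; Service C gets 3.6, best alternative 3.2. No profitable deviation — NE.
(Licensed, Bundled, News): Service B can switch to News (2 → 3). Not NE.
(Sports, News, Sports): Service A gets 5.5, best alternative 1.5; Service B gets 3, best alternative 1.5; Service C gets 4.7, best alternative 1.9. No profitable deviation — NE.
(Sports, News, News): Service A can switch to Licensed (1 → 1.2). Not NE.
(Sports, Bundled, Sports): Service A can switch to Licensed (2.1 → 5.9). Not NE.
(Sports, Bundled, News): Service A can switch to Licensed (4.3 → 4.9). Not NE.
(News, News, Sports): Service A can switch to Licensed (1.3 → 1.5). Not NE.
(News, News, News): Service A can switch to Licensed (1.1 → 1.2). Not NE.
(News, Bundled, Sports): Service A can switch to Licensed (2 → 5.9). Not NE.
(The remaining 1 profile has a profitable deviation by the same check.)

The pure Nash equilibria are (Licensed, News, News), (Licensed, Bundled, Sports), (Sports, News, Sports).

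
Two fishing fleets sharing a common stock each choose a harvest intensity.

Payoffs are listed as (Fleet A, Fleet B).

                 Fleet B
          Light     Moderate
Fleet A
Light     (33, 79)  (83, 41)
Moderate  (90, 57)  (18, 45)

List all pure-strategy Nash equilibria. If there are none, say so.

Check each profile: it is a Nash equilibrium iff no player can strictly gain by switching unilaterally.
(Light, Light): Fleet A can switch to Moderate (33 → 90). Not NE.
(Light, Moderate): Fleet B can switch to Light (41 → 79). Not NE.
(Moderate, Light): Fleet A gets 90, best alternative 33; Fleet B gets 57, best alternative 45. No profitable deviation — NE.
(Moderate, Moderate): Fleet A can switch to Light (18 → 83). Not NE.

(Moderate, Light)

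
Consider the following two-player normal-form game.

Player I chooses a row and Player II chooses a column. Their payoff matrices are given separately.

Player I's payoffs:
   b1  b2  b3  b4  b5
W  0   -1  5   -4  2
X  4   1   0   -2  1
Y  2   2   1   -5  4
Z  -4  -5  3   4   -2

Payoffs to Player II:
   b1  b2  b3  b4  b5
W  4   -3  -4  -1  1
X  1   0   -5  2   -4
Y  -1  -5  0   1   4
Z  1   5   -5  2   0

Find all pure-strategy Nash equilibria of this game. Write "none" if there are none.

(W, b1): Player I can switch to X (0 → 4). Not NE.
(W, b2): Player I can switch to X (-1 → 1). Not NE.
(W, b3): Player II can switch to b1 (-4 → 4). Not NE.
(W, b4): Player I can switch to X (-4 → -2). Not NE.
(W, b5): Player I can switch to Y (2 → 4). Not NE.
(X, b1): Player II can switch to b4 (1 → 2). Not NE.
(X, b2): Player I can switch to Y (1 → 2). Not NE.
(X, b3): Player I can switch to W (0 → 5). Not NE.
(Y, b5): Player I gets 4, best alternative 2; Player II gets 4, best alternative 1. No profitable deviation — NE.
(The remaining 11 profiles each have a profitable deviation by the same check.)

The unique pure-strategy Nash equilibrium is (Y, b5).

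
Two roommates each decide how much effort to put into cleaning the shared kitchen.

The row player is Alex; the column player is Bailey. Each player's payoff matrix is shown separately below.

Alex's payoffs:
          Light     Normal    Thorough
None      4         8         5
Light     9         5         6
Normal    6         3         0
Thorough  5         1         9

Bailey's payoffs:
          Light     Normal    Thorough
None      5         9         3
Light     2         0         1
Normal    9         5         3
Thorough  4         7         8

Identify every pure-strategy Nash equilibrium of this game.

(None, Normal); (Light, Light); (Thorough, Thorough)

Alex against Light: payoffs 4, 9, 6, 5 → best response Light.
Alex against Normal: payoffs 8, 5, 3, 1 → best response None.
Alex against Thorough: payoffs 5, 6, 0, 9 → best response Thorough.
Bailey against None: payoffs 5, 9, 3 → best response Normal.
Bailey against Light: payoffs 2, 0, 1 → best response Light.
Bailey against Normal: payoffs 9, 5, 3 → best response Light.
Bailey against Thorough: payoffs 4, 7, 8 → best response Thorough.
Mutual best responses: (None, Normal); (Light, Light); (Thorough, Thorough).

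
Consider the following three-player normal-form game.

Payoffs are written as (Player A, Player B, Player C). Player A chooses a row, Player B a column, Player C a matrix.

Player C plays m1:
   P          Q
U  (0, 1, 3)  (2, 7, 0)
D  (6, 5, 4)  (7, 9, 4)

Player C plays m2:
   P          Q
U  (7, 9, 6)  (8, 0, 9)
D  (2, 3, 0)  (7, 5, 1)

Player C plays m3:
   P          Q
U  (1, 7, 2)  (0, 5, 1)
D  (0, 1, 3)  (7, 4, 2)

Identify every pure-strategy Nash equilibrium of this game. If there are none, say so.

(U, P, m2), (D, Q, m1)

Mark each player's best response to every combination of opponents' strategies; a profile where every player is best-responding is a pure Nash equilibrium.
Player A against (P, m1): payoffs 0, 6 → best response D.
Player A against (P, m2): payoffs 7, 2 → best response U.
Player A against (P, m3): payoffs 1, 0 → best response U.
Player A against (Q, m1): payoffs 2, 7 → best response D.
Player A against (Q, m2): payoffs 8, 7 → best response U.
Player A against (Q, m3): payoffs 0, 7 → best response D.
Player B against (U, m1): payoffs 1, 7 → best response Q.
Player B against (U, m2): payoffs 9, 0 → best response P.
Player B against (U, m3): payoffs 7, 5 → best response P.
Player B against (D, m1): payoffs 5, 9 → best response Q.
Player B against (D, m2): payoffs 3, 5 → best response Q.
Player B against (D, m3): payoffs 1, 4 → best response Q.
Player C against (U, P): payoffs 3, 6, 2 → best response m2.
Player C against (U, Q): payoffs 0, 9, 1 → best response m2.
Player C against (D, P): payoffs 4, 0, 3 → best response m1.
Player C against (D, Q): payoffs 4, 1, 2 → best response m1.
Mutual best responses: (U, P, m2); (D, Q, m1).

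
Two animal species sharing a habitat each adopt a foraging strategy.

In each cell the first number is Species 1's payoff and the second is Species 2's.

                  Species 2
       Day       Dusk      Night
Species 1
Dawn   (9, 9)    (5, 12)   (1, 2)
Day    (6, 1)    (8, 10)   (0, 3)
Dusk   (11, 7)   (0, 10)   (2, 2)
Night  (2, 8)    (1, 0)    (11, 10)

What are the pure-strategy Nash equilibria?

For each player, find the best response to each opponent profile; mutual best responses are the pure NE.
Species 1 against Day: payoffs 9, 6, 11, 2 → best response Dusk.
Species 1 against Dusk: payoffs 5, 8, 0, 1 → best response Day.
Species 1 against Night: payoffs 1, 0, 2, 11 → best response Night.
Species 2 against Dawn: payoffs 9, 12, 2 → best response Dusk.
Species 2 against Day: payoffs 1, 10, 3 → best response Dusk.
Species 2 against Dusk: payoffs 7, 10, 2 → best response Dusk.
Species 2 against Night: payoffs 8, 0, 10 → best response Night.
Mutual best responses: (Day, Dusk); (Night, Night).

Pure-strategy Nash equilibria: (Day, Dusk) and (Night, Night)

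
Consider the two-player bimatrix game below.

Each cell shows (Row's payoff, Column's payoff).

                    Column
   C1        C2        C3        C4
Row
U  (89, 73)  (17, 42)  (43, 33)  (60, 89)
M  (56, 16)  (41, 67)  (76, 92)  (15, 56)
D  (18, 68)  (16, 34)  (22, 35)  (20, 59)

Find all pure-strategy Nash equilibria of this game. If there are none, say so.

For each strategy profile, look for a profitable unilateral deviation.
(U, C1): Column can switch to C4 (73 → 89). Not NE.
(U, C2): Row can switch to M (17 → 41). Not NE.
(U, C3): Row can switch to M (43 → 76). Not NE.
(U, C4): Row gets 60, best alternative 20; Column gets 89, best alternative 73. No profitable deviation — NE.
(M, C1): Row can switch to U (56 → 89). Not NE.
(M, C2): Column can switch to C3 (67 → 92). Not NE.
(M, C3): Row gets 76, best alternative 43; Column gets 92, best alternative 67. No profitable deviation — NE.
(M, C4): Row can switch to U (15 → 60). Not NE.
(The remaining 4 profiles each have a profitable deviation by the same check.)

The pure Nash equilibria are (U, C4) and (M, C3).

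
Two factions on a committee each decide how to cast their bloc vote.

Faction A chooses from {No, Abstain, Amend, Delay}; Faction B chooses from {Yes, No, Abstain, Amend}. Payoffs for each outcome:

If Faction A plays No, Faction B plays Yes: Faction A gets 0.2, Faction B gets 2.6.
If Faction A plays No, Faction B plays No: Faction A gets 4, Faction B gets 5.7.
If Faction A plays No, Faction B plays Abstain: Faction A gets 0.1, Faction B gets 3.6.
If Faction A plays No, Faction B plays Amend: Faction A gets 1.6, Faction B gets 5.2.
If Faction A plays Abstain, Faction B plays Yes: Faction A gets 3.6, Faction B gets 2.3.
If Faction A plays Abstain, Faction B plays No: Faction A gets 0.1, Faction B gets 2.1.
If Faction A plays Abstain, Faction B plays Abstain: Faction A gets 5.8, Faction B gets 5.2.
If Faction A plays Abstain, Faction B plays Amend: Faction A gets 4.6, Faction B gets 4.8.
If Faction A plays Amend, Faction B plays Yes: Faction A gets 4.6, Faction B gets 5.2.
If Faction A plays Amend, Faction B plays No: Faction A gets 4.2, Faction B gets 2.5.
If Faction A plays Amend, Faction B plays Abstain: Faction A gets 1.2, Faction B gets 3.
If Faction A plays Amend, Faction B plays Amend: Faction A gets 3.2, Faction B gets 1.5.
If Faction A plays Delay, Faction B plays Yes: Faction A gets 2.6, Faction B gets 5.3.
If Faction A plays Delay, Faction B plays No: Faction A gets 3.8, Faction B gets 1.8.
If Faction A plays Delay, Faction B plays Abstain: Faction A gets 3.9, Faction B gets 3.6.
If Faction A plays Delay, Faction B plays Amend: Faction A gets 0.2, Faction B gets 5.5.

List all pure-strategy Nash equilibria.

(No, Yes): Faction A can switch to Abstain (0.2 → 3.6). Not NE.
(No, No): Faction A can switch to Amend (4 → 4.2). Not NE.
(No, Abstain): Faction A can switch to Abstain (0.1 → 5.8). Not NE.
(No, Amend): Faction A can switch to Abstain (1.6 → 4.6). Not NE.
(Abstain, Yes): Faction A can switch to Amend (3.6 → 4.6). Not NE.
(Abstain, No): Faction A can switch to No (0.1 → 4). Not NE.
(Abstain, Abstain): Faction A gets 5.8, best alternative 3.9; Faction B gets 5.2, best alternative 4.8. No profitable deviation — NE.
(Abstain, Amend): Faction B can switch to Abstain (4.8 → 5.2). Not NE.
(Amend, Yes): Faction A gets 4.6, best alternative 3.6; Faction B gets 5.2, best alternative 3. No profitable deviation — NE.
(Amend, No): Faction B can switch to Yes (2.5 → 5.2). Not NE.
(Amend, Abstain): Faction A can switch to Abstain (1.2 → 5.8). Not NE.
(Amend, Amend): Faction A can switch to Abstain (3.2 → 4.6). Not NE.
(The remaining 4 profiles each have a profitable deviation by the same check.)

The pure Nash equilibria are (Abstain, Abstain); (Amend, Yes).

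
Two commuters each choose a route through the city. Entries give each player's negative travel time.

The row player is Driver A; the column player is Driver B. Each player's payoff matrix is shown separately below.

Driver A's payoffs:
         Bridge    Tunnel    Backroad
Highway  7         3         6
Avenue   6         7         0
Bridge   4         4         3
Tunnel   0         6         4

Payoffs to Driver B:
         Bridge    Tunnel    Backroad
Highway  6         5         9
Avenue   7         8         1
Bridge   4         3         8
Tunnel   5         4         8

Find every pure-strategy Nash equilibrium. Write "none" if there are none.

For each strategy profile, look for a profitable unilateral deviation.
(Highway, Bridge): Driver B can switch to Backroad (6 → 9). Not NE.
(Highway, Tunnel): Driver A can switch to Avenue (3 → 7). Not NE.
(Highway, Backroad): Driver A gets 6, best alternative 4; Driver B gets 9, best alternative 6. No profitable deviation — NE.
(Avenue, Bridge): Driver A can switch to Highway (6 → 7). Not NE.
(Avenue, Tunnel): Driver A gets 7, best alternative 6; Driver B gets 8, best alternative 7. No profitable deviation — NE.
(Avenue, Backroad): Driver A can switch to Highway (0 → 6). Not NE.
(Bridge, Bridge): Driver A can switch to Highway (4 → 7). Not NE.
(Bridge, Tunnel): Driver A can switch to Avenue (4 → 7). Not NE.
(Bridge, Backroad): Driver A can switch to Highway (3 → 6). Not NE.
(Tunnel, Bridge): Driver A can switch to Highway (0 → 7). Not NE.
(The remaining 2 profiles each have a profitable deviation by the same check.)

(Highway, Backroad), (Avenue, Tunnel)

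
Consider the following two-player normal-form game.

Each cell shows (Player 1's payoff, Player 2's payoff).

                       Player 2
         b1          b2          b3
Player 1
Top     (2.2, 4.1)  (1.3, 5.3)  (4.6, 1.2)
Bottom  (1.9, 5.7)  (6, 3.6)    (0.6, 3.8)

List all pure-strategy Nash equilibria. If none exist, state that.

Player 1 against b1: payoffs 2.2, 1.9 → best response Top.
Player 1 against b2: payoffs 1.3, 6 → best response Bottom.
Player 1 against b3: payoffs 4.6, 0.6 → best response Top.
Player 2 against Top: payoffs 4.1, 5.3, 1.2 → best response b2.
Player 2 against Bottom: payoffs 5.7, 3.6, 3.8 → best response b1.
No profile is a mutual best response for all players.

none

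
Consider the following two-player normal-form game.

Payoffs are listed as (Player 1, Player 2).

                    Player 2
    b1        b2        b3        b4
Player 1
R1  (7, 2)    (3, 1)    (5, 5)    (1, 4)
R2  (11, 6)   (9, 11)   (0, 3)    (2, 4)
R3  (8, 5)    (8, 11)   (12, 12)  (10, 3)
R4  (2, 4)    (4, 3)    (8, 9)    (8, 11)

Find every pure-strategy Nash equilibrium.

Pure-strategy Nash equilibria: (R2, b2); (R3, b3)

(R1, b1): Player 1 can switch to R2 (7 → 11). Not NE.
(R1, b2): Player 1 can switch to R2 (3 → 9). Not NE.
(R1, b3): Player 1 can switch to R3 (5 → 12). Not NE.
(R1, b4): Player 1 can switch to R2 (1 → 2). Not NE.
(R2, b1): Player 2 can switch to b2 (6 → 11). Not NE.
(R2, b2): Player 1 gets 9, best alternative 8; Player 2 gets 11, best alternative 6. No profitable deviation — NE.
(R2, b3): Player 1 can switch to R1 (0 → 5). Not NE.
(R2, b4): Player 1 can switch to R3 (2 → 10). Not NE.
(R3, b1): Player 1 can switch to R2 (8 → 11). Not NE.
(R3, b2): Player 1 can switch to R2 (8 → 9). Not NE.
(R3, b3): Player 1 gets 12, best alternative 8; Player 2 gets 12, best alternative 11. No profitable deviation — NE.
(R3, b4): Player 2 can switch to b1 (3 → 5). Not NE.
(R4, b1): Player 1 can switch to R1 (2 → 7). Not NE.
(R4, b2): Player 1 can switch to R2 (4 → 9). Not NE.
(The remaining 2 profiles each have a profitable deviation by the same check.)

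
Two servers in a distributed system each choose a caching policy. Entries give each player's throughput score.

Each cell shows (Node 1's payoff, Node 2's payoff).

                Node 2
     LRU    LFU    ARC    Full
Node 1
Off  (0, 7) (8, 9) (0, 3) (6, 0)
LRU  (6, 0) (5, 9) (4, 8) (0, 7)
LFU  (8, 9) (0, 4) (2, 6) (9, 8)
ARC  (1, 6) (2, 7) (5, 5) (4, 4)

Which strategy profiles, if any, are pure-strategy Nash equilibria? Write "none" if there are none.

(Off, LFU); (LFU, LRU)

Node 1 against LRU: payoffs 0, 6, 8, 1 → best response LFU.
Node 1 against LFU: payoffs 8, 5, 0, 2 → best response Off.
Node 1 against ARC: payoffs 0, 4, 2, 5 → best response ARC.
Node 1 against Full: payoffs 6, 0, 9, 4 → best response LFU.
Node 2 against Off: payoffs 7, 9, 3, 0 → best response LFU.
Node 2 against LRU: payoffs 0, 9, 8, 7 → best response LFU.
Node 2 against LFU: payoffs 9, 4, 6, 8 → best response LRU.
Node 2 against ARC: payoffs 6, 7, 5, 4 → best response LFU.
Mutual best responses: (Off, LFU); (LFU, LRU).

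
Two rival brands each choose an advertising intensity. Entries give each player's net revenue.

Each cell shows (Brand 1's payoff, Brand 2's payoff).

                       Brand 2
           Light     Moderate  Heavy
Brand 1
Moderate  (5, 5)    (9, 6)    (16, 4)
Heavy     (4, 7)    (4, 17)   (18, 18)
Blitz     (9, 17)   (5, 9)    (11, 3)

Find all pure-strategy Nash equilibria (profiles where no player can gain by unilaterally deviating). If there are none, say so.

(Moderate, Moderate); (Heavy, Heavy); (Blitz, Light)

(Moderate, Light): Brand 1 can switch to Blitz (5 → 9). Not NE.
(Moderate, Moderate): Brand 1 gets 9, best alternative 5; Brand 2 gets 6, best alternative 5. No profitable deviation — NE.
(Moderate, Heavy): Brand 1 can switch to Heavy (16 → 18). Not NE.
(Heavy, Light): Brand 1 can switch to Moderate (4 → 5). Not NE.
(Heavy, Moderate): Brand 1 can switch to Moderate (4 → 9). Not NE.
(Heavy, Heavy): Brand 1 gets 18, best alternative 16; Brand 2 gets 18, best alternative 17. No profitable deviation — NE.
(Blitz, Light): Brand 1 gets 9, best alternative 5; Brand 2 gets 17, best alternative 9. No profitable deviation — NE.
(Blitz, Moderate): Brand 1 can switch to Moderate (5 → 9). Not NE.
(Blitz, Heavy): Brand 1 can switch to Moderate (11 → 16). Not NE.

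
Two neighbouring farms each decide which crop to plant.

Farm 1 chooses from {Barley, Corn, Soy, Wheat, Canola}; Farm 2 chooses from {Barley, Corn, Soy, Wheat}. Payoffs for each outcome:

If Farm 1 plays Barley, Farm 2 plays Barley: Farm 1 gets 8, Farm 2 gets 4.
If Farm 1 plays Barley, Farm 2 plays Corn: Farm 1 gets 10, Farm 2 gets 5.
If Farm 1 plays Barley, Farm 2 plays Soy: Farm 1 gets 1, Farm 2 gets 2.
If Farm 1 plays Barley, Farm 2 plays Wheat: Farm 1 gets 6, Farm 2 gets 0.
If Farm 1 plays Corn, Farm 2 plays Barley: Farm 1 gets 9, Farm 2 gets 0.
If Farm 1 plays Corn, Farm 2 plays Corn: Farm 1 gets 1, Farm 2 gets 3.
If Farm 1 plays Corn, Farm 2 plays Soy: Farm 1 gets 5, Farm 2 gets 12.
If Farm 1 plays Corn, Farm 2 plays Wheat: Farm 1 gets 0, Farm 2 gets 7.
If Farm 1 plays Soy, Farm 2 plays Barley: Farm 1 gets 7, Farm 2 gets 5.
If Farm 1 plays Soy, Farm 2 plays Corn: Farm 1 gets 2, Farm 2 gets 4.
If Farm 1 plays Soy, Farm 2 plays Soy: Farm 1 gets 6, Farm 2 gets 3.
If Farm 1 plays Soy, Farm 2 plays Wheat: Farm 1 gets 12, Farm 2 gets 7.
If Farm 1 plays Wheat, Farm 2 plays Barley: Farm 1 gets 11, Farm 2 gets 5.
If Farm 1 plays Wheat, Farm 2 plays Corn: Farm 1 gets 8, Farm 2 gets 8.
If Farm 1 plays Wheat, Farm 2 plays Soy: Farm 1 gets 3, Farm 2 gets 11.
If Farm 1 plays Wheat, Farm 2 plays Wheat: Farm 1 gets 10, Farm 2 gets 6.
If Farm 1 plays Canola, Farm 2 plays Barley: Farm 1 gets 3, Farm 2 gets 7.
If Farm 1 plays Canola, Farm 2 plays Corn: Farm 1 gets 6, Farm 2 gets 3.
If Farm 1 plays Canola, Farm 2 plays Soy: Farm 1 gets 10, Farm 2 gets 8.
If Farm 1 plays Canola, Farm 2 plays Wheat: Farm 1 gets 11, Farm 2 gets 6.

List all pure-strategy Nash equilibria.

(Barley, Barley): Farm 1 can switch to Corn (8 → 9). Not NE.
(Barley, Corn): Farm 1 gets 10, best alternative 8; Farm 2 gets 5, best alternative 4. No profitable deviation — NE.
(Barley, Soy): Farm 1 can switch to Corn (1 → 5). Not NE.
(Barley, Wheat): Farm 1 can switch to Soy (6 → 12). Not NE.
(Corn, Barley): Farm 1 can switch to Wheat (9 → 11). Not NE.
(Corn, Corn): Farm 1 can switch to Barley (1 → 10). Not NE.
(Corn, Soy): Farm 1 can switch to Soy (5 → 6). Not NE.
(Corn, Wheat): Farm 1 can switch to Barley (0 → 6). Not NE.
(Soy, Barley): Farm 1 can switch to Barley (7 → 8). Not NE.
(Soy, Corn): Farm 1 can switch to Barley (2 → 10). Not NE.
(Soy, Soy): Farm 1 can switch to Canola (6 → 10). Not NE.
(Soy, Wheat): Farm 1 gets 12, best alternative 11; Farm 2 gets 7, best alternative 5. No profitable deviation — NE.
(Canola, Soy): Farm 1 gets 10, best alternative 6; Farm 2 gets 8, best alternative 7. No profitable deviation — NE.
(The remaining 7 profiles each have a profitable deviation by the same check.)

(Barley, Corn); (Soy, Wheat); (Canola, Soy)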